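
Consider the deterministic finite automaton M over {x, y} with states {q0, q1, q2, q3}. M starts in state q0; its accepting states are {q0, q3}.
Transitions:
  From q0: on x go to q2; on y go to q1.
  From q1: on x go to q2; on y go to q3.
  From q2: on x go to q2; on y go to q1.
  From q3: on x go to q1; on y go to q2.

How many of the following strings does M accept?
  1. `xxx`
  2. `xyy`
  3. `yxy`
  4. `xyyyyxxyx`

`xxx`: rejected
`xyy`: accepted
`yxy`: rejected
`xyyyyxxyx`: rejected

1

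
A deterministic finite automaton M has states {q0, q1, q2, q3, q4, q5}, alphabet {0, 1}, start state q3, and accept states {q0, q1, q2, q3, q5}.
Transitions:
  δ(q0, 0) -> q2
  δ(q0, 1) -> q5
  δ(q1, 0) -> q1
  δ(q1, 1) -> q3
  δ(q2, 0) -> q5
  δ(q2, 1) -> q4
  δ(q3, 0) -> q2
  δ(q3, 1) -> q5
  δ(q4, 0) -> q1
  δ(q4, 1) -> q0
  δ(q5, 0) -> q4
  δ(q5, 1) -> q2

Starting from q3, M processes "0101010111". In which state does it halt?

q2

q3 --0--> q2
q2 --1--> q4
q4 --0--> q1
q1 --1--> q3
q3 --0--> q2
q2 --1--> q4
q4 --0--> q1
q1 --1--> q3
q3 --1--> q5
q5 --1--> q2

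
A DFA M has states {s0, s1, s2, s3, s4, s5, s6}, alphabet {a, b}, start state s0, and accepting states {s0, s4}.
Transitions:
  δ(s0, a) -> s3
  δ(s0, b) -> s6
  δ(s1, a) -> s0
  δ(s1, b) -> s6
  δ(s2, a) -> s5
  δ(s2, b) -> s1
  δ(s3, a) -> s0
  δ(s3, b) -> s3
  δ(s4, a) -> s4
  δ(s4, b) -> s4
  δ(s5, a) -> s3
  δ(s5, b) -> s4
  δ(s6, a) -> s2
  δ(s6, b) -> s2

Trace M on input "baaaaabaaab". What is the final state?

s6

s0 --b--> s6
s6 --a--> s2
s2 --a--> s5
s5 --a--> s3
s3 --a--> s0
s0 --a--> s3
s3 --b--> s3
s3 --a--> s0
s0 --a--> s3
s3 --a--> s0
s0 --b--> s6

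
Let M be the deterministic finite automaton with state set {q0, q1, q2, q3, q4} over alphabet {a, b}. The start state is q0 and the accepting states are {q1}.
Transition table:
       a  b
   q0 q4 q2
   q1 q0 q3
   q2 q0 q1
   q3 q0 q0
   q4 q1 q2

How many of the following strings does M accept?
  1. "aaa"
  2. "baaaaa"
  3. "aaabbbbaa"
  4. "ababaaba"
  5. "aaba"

1

"aaa": rejected
"baaaaa": rejected
"aaabbbbaa": accepted
"ababaaba": rejected
"aaba": rejected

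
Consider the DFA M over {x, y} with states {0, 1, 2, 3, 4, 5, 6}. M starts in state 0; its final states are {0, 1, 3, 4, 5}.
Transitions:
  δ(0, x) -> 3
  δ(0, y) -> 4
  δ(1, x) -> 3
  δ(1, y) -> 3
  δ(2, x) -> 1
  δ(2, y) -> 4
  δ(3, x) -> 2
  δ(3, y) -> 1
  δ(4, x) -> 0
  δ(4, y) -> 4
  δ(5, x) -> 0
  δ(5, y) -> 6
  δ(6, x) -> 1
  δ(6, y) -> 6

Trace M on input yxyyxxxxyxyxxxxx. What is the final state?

3

0 --y--> 4
4 --x--> 0
0 --y--> 4
4 --y--> 4
4 --x--> 0
0 --x--> 3
3 --x--> 2
2 --x--> 1
1 --y--> 3
3 --x--> 2
2 --y--> 4
4 --x--> 0
0 --x--> 3
3 --x--> 2
2 --x--> 1
1 --x--> 3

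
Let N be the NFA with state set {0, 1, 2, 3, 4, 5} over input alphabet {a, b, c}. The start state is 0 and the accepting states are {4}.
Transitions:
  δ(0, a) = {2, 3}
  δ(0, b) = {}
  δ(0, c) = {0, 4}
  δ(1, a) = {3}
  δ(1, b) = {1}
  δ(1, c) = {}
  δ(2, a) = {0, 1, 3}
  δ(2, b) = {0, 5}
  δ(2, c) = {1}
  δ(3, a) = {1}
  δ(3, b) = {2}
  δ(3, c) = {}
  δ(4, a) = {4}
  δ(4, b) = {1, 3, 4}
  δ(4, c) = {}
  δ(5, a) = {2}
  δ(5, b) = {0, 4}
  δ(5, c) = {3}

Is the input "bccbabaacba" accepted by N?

rejected

Start: {0}
read b: {}
The reachable set is empty and stays empty for the remaining 10 symbols.
Reachable ∩ accepting = {} — empty.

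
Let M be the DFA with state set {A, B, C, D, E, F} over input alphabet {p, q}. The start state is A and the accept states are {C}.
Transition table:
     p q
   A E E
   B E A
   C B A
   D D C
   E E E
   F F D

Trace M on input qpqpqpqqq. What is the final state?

E

A --q--> E
E --p--> E
E --q--> E
E --p--> E
E --q--> E
E --p--> E
E --q--> E
E --q--> E
E --q--> E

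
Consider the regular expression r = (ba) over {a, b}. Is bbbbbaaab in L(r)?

no

No split of bbbbbaaab into u·v has b matching u and a matching v.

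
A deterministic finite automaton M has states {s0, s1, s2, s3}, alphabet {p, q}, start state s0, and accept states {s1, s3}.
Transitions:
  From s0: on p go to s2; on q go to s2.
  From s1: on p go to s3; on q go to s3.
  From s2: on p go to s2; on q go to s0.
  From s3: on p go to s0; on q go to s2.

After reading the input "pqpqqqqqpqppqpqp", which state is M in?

s2

s0 --p--> s2
s2 --q--> s0
s0 --p--> s2
s2 --q--> s0
s0 --q--> s2
s2 --q--> s0
s0 --q--> s2
s2 --q--> s0
s0 --p--> s2
s2 --q--> s0
s0 --p--> s2
s2 --p--> s2
s2 --q--> s0
s0 --p--> s2
s2 --q--> s0
s0 --p--> s2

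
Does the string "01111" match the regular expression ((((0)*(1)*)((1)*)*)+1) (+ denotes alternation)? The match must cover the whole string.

yes

The left alternative (((0)*(1)*)((1)*)*) matches 01111.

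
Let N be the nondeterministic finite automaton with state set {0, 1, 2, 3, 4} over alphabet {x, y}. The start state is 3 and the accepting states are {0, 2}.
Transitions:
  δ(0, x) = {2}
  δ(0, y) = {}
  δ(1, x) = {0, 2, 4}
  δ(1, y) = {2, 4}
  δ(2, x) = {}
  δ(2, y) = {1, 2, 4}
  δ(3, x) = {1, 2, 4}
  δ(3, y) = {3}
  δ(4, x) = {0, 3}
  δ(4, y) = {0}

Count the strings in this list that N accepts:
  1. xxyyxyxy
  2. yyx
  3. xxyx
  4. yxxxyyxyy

4

xxyyxyxy: accepted
yyx: accepted
xxyx: accepted
yxxxyyxyy: accepted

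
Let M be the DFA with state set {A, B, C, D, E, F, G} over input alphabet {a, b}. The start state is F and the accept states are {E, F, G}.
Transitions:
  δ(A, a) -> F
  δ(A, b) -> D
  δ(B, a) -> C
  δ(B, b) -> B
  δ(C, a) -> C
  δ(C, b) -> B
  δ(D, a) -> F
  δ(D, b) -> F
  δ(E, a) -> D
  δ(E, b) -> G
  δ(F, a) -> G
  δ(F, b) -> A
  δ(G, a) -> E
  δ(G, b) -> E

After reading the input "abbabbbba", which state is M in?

F --a--> G
G --b--> E
E --b--> G
G --a--> E
E --b--> G
G --b--> E
E --b--> G
G --b--> E
E --a--> D

D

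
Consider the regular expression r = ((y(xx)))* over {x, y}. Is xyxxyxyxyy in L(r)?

no

xyxxyxyxyy cannot be split into zero or more pieces each matching (y(xx)).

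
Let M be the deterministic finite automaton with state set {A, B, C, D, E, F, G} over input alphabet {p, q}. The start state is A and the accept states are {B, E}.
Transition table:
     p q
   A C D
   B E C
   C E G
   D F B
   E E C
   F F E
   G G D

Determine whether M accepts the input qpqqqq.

A --q--> D
D --p--> F
F --q--> E
E --q--> C
C --q--> G
G --q--> D
End in state D, which is not an accepting state.

rejected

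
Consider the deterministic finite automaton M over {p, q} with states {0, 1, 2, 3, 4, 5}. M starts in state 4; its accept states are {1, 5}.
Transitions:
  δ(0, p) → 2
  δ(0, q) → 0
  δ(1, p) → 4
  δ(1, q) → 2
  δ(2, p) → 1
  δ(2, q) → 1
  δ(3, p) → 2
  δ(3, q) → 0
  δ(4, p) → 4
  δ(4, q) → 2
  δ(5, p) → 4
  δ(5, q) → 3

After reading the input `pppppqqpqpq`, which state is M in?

2

4 --p--> 4
4 --p--> 4
4 --p--> 4
4 --p--> 4
4 --p--> 4
4 --q--> 2
2 --q--> 1
1 --p--> 4
4 --q--> 2
2 --p--> 1
1 --q--> 2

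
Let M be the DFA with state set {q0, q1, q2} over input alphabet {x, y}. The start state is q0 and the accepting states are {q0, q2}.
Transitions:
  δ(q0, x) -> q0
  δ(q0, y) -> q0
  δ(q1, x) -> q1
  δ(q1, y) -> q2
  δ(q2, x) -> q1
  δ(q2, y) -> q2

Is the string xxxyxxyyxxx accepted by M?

accepted

q0 --x--> q0
q0 --x--> q0
q0 --x--> q0
q0 --y--> q0
q0 --x--> q0
q0 --x--> q0
q0 --y--> q0
q0 --y--> q0
q0 --x--> q0
q0 --x--> q0
q0 --x--> q0
End in state q0, which is an accepting state.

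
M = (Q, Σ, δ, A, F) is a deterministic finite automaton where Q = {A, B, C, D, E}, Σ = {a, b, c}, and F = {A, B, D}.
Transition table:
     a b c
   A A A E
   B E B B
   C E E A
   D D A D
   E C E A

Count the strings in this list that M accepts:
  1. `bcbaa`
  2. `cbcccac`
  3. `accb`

1

`bcbaa`: rejected
`cbcccac`: rejected
`accb`: accepted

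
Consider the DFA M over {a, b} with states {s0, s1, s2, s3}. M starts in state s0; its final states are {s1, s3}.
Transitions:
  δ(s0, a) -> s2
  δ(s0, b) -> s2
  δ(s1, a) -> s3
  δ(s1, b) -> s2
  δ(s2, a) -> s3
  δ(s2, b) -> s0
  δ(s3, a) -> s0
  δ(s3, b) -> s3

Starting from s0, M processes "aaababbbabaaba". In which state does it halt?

s0 --a--> s2
s2 --a--> s3
s3 --a--> s0
s0 --b--> s2
s2 --a--> s3
s3 --b--> s3
s3 --b--> s3
s3 --b--> s3
s3 --a--> s0
s0 --b--> s2
s2 --a--> s3
s3 --a--> s0
s0 --b--> s2
s2 --a--> s3

s3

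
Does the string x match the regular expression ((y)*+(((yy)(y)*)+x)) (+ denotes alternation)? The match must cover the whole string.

The right alternative (((yy)(y)*)+x) matches x.

yes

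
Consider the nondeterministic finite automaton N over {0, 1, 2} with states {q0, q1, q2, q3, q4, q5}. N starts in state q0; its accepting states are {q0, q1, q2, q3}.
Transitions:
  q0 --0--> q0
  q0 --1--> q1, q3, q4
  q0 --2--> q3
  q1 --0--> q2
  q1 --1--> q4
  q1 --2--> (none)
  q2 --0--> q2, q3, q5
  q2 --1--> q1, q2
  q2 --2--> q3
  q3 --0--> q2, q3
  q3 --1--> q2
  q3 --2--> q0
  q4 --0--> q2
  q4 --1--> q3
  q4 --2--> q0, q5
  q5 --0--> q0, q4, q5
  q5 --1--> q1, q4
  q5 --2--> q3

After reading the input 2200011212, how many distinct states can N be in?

3

Start: {q0}
read 2: {q3}
read 2: {q0}
read 0: {q0}
read 0: {q0}
read 0: {q0}
read 1: {q1, q3, q4}
read 1: {q2, q3, q4}
read 2: {q0, q3, q5}
read 1: {q1, q2, q3, q4}
read 2: {q0, q3, q5}
Final reachable set {q0, q3, q5} has 3 states.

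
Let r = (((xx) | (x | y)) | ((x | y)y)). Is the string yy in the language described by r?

yes

The right alternative ((x|y)y) matches yy.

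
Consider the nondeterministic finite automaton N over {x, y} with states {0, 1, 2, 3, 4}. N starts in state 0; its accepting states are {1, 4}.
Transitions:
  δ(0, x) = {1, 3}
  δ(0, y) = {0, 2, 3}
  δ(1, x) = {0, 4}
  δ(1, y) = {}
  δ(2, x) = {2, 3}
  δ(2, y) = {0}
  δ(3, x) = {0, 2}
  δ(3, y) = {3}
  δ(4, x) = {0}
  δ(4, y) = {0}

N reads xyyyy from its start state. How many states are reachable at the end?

1

Start: {0}
read x: {1, 3}
read y: {3}
read y: {3}
read y: {3}
read y: {3}
Final reachable set {3} has 1 state.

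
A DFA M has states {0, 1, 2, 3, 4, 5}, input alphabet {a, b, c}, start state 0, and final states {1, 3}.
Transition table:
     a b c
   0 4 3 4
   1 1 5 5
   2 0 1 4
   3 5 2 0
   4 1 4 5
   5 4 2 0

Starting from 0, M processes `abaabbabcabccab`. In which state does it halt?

0 --a--> 4
4 --b--> 4
4 --a--> 1
1 --a--> 1
1 --b--> 5
5 --b--> 2
2 --a--> 0
0 --b--> 3
3 --c--> 0
0 --a--> 4
4 --b--> 4
4 --c--> 5
5 --c--> 0
0 --a--> 4
4 --b--> 4

4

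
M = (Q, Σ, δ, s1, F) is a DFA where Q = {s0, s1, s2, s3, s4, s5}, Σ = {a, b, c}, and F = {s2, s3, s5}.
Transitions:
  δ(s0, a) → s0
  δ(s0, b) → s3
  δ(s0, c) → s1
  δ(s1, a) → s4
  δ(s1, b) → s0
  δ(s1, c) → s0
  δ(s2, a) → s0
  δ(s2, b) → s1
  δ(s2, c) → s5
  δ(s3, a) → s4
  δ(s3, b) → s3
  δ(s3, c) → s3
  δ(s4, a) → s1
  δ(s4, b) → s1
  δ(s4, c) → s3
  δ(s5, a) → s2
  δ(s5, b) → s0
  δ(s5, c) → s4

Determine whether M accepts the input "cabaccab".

rejected

s1 --c--> s0
s0 --a--> s0
s0 --b--> s3
s3 --a--> s4
s4 --c--> s3
s3 --c--> s3
s3 --a--> s4
s4 --b--> s1
End in state s1, which is not an accepting state.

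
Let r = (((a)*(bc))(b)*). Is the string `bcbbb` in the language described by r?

yes

Split as bc·bbb: ((a)*(bc)) matches bc and (b)* matches bbb.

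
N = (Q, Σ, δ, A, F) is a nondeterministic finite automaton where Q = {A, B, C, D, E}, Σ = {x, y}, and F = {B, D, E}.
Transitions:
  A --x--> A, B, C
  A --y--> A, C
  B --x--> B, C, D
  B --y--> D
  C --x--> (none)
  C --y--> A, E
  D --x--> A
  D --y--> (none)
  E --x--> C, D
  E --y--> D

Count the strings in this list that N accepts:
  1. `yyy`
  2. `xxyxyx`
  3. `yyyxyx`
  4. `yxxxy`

4

`yyy`: accepted
`xxyxyx`: accepted
`yyyxyx`: accepted
`yxxxy`: accepted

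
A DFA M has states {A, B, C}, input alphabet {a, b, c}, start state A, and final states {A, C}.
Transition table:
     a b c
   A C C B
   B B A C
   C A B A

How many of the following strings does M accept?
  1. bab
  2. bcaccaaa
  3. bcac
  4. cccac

3

bab: accepted
bcaccaaa: rejected
bcac: accepted
cccac: accepted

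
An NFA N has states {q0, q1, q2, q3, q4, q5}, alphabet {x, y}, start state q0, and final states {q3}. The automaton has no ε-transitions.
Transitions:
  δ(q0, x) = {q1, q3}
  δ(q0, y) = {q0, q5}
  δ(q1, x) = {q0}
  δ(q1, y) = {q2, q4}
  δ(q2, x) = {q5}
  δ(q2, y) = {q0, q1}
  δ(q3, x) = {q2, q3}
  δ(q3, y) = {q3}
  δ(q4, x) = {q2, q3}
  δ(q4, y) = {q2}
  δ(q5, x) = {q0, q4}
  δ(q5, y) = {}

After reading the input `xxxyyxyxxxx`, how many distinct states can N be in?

Start: {q0}
read x: {q1, q3}
read x: {q0, q2, q3}
read x: {q1, q2, q3, q5}
read y: {q0, q1, q2, q3, q4}
read y: {q0, q1, q2, q3, q4, q5}
read x: {q0, q1, q2, q3, q4, q5}
read y: {q0, q1, q2, q3, q4, q5}
read x: {q0, q1, q2, q3, q4, q5}
read x: {q0, q1, q2, q3, q4, q5}
read x: {q0, q1, q2, q3, q4, q5}
read x: {q0, q1, q2, q3, q4, q5}
Final reachable set {q0, q1, q2, q3, q4, q5} has 6 states.

6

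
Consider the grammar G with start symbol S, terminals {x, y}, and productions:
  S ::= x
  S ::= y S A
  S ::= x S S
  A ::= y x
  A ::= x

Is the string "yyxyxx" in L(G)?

yes

S ⇒ ySA ⇒ yySAA ⇒ yyxAA ⇒ yyxyxA ⇒ yyxyxx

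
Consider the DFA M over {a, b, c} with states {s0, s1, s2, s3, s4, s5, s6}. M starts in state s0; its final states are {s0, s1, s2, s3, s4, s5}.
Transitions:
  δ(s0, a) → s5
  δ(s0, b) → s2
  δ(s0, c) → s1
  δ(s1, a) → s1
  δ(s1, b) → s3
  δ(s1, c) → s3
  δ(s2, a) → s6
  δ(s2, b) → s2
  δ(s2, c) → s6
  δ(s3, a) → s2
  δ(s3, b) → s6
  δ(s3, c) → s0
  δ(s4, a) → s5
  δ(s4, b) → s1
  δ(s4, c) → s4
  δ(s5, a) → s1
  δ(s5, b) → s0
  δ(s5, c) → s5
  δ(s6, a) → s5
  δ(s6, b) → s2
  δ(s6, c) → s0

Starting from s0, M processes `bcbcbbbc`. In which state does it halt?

s0 --b--> s2
s2 --c--> s6
s6 --b--> s2
s2 --c--> s6
s6 --b--> s2
s2 --b--> s2
s2 --b--> s2
s2 --c--> s6

s6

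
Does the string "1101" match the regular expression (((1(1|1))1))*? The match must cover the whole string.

1101 cannot be split into zero or more pieces each matching ((1(1|1))1).

no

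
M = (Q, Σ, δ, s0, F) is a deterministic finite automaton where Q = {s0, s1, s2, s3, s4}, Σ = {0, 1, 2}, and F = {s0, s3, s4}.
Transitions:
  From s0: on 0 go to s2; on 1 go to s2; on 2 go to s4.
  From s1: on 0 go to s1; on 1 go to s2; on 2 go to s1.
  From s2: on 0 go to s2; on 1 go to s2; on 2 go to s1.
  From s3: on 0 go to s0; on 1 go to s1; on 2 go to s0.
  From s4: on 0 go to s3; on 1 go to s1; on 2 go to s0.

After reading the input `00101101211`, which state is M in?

s0 --0--> s2
s2 --0--> s2
s2 --1--> s2
s2 --0--> s2
s2 --1--> s2
s2 --1--> s2
s2 --0--> s2
s2 --1--> s2
s2 --2--> s1
s1 --1--> s2
s2 --1--> s2

s2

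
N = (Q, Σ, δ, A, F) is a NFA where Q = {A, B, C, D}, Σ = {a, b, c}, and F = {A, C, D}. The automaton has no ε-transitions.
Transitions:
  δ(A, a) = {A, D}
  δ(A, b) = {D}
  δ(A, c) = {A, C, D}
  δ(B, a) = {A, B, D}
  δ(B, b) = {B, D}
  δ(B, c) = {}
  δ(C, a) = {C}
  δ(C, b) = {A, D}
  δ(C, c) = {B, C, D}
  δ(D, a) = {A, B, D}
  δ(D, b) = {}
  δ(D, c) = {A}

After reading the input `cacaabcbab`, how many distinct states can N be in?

Start: {A}
read c: {A, C, D}
read a: {A, B, C, D}
read c: {A, B, C, D}
read a: {A, B, C, D}
read a: {A, B, C, D}
read b: {A, B, D}
read c: {A, C, D}
read b: {A, D}
read a: {A, B, D}
read b: {B, D}
Final reachable set {B, D} has 2 states.

2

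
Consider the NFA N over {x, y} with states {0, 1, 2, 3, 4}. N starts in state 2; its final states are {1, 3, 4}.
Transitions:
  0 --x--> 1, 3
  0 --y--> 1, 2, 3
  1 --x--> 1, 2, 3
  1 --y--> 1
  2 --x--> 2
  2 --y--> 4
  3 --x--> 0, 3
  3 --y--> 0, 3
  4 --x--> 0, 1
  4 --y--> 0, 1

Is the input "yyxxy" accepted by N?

Start: {2}
read y: {4}
read y: {0, 1}
read x: {1, 2, 3}
read x: {0, 1, 2, 3}
read y: {0, 1, 2, 3, 4}
Reachable ∩ accepting = {1, 3, 4} — nonempty.

accepted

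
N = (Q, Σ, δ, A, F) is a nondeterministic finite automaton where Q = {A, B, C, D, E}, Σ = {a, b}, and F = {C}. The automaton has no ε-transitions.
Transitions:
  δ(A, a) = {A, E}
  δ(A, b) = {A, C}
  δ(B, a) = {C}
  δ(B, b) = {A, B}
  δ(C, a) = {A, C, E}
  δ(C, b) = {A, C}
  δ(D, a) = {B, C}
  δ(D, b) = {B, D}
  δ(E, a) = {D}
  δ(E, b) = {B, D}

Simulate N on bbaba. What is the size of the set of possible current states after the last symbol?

4

Start: {A}
read b: {A, C}
read b: {A, C}
read a: {A, C, E}
read b: {A, B, C, D}
read a: {A, B, C, E}
Final reachable set {A, B, C, E} has 4 states.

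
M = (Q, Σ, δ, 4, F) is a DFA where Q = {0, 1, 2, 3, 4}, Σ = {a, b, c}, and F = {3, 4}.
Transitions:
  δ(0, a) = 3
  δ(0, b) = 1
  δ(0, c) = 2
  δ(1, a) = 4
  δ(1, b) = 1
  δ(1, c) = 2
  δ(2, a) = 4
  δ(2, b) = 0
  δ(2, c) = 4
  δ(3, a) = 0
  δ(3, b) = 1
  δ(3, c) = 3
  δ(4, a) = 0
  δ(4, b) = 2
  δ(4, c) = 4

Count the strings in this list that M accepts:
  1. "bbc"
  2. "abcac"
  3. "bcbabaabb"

1

"bbc": rejected
"abcac": accepted
"bcbabaabb": rejected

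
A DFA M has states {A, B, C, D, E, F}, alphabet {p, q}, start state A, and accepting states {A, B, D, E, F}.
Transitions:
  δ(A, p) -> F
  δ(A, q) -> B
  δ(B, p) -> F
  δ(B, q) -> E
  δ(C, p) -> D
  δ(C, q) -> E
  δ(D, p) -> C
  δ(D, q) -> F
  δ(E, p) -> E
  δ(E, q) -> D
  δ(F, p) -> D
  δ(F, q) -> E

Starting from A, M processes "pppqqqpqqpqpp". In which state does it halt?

A --p--> F
F --p--> D
D --p--> C
C --q--> E
E --q--> D
D --q--> F
F --p--> D
D --q--> F
F --q--> E
E --p--> E
E --q--> D
D --p--> C
C --p--> D

D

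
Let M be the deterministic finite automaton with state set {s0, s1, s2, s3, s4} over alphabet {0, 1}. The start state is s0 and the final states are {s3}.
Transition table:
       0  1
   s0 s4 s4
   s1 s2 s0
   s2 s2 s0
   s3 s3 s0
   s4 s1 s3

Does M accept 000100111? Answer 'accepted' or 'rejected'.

accepted

s0 --0--> s4
s4 --0--> s1
s1 --0--> s2
s2 --1--> s0
s0 --0--> s4
s4 --0--> s1
s1 --1--> s0
s0 --1--> s4
s4 --1--> s3
End in state s3, which is an accepting state.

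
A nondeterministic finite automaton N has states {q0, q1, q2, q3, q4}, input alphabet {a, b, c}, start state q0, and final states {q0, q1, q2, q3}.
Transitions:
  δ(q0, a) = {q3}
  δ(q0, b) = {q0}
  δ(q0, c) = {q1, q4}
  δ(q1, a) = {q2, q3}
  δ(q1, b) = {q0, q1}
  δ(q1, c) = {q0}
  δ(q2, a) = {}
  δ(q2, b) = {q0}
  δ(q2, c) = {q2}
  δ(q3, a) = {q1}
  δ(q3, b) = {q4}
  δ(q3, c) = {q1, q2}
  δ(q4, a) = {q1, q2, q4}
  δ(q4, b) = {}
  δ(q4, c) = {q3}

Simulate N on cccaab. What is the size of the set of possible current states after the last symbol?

Start: {q0}
read c: {q1, q4}
read c: {q0, q3}
read c: {q1, q2, q4}
read a: {q1, q2, q3, q4}
read a: {q1, q2, q3, q4}
read b: {q0, q1, q4}
Final reachable set {q0, q1, q4} has 3 states.

3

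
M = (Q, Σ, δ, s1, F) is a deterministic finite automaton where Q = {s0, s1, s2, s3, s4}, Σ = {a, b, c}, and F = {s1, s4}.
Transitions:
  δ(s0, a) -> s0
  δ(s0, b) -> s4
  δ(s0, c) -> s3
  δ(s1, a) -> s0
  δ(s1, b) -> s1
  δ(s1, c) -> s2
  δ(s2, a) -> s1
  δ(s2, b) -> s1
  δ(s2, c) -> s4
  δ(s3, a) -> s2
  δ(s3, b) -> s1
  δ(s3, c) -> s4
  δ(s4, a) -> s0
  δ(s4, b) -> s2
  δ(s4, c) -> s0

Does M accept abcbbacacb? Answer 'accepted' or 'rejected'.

s1 --a--> s0
s0 --b--> s4
s4 --c--> s0
s0 --b--> s4
s4 --b--> s2
s2 --a--> s1
s1 --c--> s2
s2 --a--> s1
s1 --c--> s2
s2 --b--> s1
End in state s1, which is an accepting state.

accepted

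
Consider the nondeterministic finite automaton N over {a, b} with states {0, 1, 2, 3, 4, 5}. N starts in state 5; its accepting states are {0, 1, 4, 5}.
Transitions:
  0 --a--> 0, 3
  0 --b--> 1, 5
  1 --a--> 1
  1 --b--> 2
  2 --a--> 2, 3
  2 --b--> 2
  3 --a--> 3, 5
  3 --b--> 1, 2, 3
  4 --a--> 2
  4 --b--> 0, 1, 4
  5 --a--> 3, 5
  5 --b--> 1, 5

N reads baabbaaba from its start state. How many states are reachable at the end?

Start: {5}
read b: {1, 5}
read a: {1, 3, 5}
read a: {1, 3, 5}
read b: {1, 2, 3, 5}
read b: {1, 2, 3, 5}
read a: {1, 2, 3, 5}
read a: {1, 2, 3, 5}
read b: {1, 2, 3, 5}
read a: {1, 2, 3, 5}
Final reachable set {1, 2, 3, 5} has 4 states.

4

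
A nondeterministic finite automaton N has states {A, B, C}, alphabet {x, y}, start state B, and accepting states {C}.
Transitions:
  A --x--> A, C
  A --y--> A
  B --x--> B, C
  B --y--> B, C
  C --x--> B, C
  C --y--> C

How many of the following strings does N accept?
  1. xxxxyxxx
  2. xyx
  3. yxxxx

3

xxxxyxxx: accepted
xyx: accepted
yxxxx: accepted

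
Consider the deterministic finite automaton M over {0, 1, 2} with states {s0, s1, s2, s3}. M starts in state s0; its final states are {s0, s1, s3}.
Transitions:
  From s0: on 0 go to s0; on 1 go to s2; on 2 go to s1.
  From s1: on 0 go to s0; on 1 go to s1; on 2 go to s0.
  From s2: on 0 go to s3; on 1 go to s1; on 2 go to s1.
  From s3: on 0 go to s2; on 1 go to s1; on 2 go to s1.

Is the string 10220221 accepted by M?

rejected

s0 --1--> s2
s2 --0--> s3
s3 --2--> s1
s1 --2--> s0
s0 --0--> s0
s0 --2--> s1
s1 --2--> s0
s0 --1--> s2
End in state s2, which is not an accepting state.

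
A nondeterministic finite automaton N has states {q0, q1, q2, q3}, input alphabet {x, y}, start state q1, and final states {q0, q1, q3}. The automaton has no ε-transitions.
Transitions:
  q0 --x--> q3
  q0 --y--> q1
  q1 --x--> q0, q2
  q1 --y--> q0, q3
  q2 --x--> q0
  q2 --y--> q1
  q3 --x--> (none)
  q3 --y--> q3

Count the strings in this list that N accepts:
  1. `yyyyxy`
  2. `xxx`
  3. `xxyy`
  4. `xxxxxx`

3

`yyyyxy`: accepted
`xxx`: accepted
`xxyy`: accepted
`xxxxxx`: rejected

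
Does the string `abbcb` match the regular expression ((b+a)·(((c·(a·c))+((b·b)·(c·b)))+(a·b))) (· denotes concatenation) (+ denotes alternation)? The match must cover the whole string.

Split as a·bbcb: (b+a) matches a and (((c·(a·c))+((b·b)·(c·b)))+(a·b)) matches bbcb.

yes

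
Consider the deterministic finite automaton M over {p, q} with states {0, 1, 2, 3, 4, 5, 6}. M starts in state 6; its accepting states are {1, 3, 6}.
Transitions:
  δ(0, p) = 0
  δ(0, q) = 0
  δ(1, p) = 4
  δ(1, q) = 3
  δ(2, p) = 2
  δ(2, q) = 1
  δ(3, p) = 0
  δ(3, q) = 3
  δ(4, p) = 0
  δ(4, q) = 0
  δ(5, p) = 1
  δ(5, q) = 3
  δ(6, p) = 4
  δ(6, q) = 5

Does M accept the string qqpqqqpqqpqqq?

6 --q--> 5
5 --q--> 3
3 --p--> 0
0 --q--> 0
0 --q--> 0
0 --q--> 0
0 --p--> 0
0 --q--> 0
0 --q--> 0
0 --p--> 0
0 --q--> 0
0 --q--> 0
0 --q--> 0
End in state 0, which is not an accepting state.

rejected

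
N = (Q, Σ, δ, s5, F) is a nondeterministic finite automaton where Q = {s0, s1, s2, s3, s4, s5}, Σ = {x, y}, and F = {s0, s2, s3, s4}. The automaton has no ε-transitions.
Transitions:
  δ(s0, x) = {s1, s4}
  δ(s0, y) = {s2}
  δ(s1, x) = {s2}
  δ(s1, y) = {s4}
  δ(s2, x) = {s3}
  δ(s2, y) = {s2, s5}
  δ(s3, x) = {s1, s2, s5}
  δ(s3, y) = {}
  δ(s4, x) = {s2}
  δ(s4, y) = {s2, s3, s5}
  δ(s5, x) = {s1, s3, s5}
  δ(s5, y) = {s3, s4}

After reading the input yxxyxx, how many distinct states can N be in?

4

Start: {s5}
read y: {s3, s4}
read x: {s1, s2, s5}
read x: {s1, s2, s3, s5}
read y: {s2, s3, s4, s5}
read x: {s1, s2, s3, s5}
read x: {s1, s2, s3, s5}
Final reachable set {s1, s2, s3, s5} has 4 states.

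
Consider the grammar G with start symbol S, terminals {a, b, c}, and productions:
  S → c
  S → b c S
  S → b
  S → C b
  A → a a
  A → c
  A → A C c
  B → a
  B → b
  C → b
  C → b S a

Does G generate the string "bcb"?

S ⇒ bcS ⇒ bcb

yes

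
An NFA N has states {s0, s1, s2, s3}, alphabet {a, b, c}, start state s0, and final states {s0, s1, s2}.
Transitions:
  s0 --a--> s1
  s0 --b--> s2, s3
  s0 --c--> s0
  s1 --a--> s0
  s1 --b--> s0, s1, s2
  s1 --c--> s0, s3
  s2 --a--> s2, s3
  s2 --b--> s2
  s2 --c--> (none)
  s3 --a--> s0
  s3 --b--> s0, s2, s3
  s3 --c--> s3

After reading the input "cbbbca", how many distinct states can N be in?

Start: {s0}
read c: {s0}
read b: {s2, s3}
read b: {s0, s2, s3}
read b: {s0, s2, s3}
read c: {s0, s3}
read a: {s0, s1}
Final reachable set {s0, s1} has 2 states.

2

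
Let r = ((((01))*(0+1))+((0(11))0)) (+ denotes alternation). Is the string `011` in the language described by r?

The left alternative (((01))*(0+1)) matches 011.

yes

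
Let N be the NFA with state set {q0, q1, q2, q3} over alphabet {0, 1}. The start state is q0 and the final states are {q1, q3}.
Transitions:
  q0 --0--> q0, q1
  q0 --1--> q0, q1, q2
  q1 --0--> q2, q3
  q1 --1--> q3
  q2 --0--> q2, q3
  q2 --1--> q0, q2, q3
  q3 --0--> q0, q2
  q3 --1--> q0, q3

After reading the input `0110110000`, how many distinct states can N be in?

4

Start: {q0}
read 0: {q0, q1}
read 1: {q0, q1, q2, q3}
read 1: {q0, q1, q2, q3}
read 0: {q0, q1, q2, q3}
read 1: {q0, q1, q2, q3}
read 1: {q0, q1, q2, q3}
read 0: {q0, q1, q2, q3}
read 0: {q0, q1, q2, q3}
read 0: {q0, q1, q2, q3}
read 0: {q0, q1, q2, q3}
Final reachable set {q0, q1, q2, q3} has 4 states.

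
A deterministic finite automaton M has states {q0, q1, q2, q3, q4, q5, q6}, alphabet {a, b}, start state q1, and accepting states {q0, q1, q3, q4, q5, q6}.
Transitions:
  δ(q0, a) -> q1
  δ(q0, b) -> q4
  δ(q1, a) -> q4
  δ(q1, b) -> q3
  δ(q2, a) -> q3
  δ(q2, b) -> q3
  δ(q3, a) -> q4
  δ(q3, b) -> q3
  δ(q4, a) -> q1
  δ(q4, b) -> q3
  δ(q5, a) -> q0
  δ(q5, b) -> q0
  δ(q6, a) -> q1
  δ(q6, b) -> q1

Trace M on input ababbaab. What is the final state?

q1 --a--> q4
q4 --b--> q3
q3 --a--> q4
q4 --b--> q3
q3 --b--> q3
q3 --a--> q4
q4 --a--> q1
q1 --b--> q3

q3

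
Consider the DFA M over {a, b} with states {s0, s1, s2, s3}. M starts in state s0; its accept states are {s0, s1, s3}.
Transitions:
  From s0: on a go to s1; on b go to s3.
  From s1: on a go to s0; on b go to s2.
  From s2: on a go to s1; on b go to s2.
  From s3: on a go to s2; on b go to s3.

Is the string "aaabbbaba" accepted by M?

accepted

s0 --a--> s1
s1 --a--> s0
s0 --a--> s1
s1 --b--> s2
s2 --b--> s2
s2 --b--> s2
s2 --a--> s1
s1 --b--> s2
s2 --a--> s1
End in state s1, which is an accepting state.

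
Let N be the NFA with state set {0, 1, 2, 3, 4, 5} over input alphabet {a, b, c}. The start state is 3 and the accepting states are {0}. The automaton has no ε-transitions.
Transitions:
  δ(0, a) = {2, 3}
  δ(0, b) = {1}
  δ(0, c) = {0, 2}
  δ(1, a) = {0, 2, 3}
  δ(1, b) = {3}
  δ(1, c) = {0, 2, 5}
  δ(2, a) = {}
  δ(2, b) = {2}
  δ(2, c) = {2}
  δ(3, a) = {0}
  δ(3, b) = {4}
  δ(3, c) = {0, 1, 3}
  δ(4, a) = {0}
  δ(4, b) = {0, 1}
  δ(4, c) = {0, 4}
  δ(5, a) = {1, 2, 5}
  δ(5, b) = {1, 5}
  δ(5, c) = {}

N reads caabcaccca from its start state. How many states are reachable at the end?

5

Start: {3}
read c: {0, 1, 3}
read a: {0, 2, 3}
read a: {0, 2, 3}
read b: {1, 2, 4}
read c: {0, 2, 4, 5}
read a: {0, 1, 2, 3, 5}
read c: {0, 1, 2, 3, 5}
read c: {0, 1, 2, 3, 5}
read c: {0, 1, 2, 3, 5}
read a: {0, 1, 2, 3, 5}
Final reachable set {0, 1, 2, 3, 5} has 5 states.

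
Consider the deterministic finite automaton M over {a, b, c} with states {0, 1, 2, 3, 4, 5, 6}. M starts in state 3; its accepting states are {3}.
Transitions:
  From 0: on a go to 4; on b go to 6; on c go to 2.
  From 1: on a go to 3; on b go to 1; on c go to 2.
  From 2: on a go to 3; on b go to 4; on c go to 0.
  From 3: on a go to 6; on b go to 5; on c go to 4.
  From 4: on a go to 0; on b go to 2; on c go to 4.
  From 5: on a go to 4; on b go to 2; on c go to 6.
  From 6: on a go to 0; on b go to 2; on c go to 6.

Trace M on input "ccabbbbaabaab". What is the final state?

3 --c--> 4
4 --c--> 4
4 --a--> 0
0 --b--> 6
6 --b--> 2
2 --b--> 4
4 --b--> 2
2 --a--> 3
3 --a--> 6
6 --b--> 2
2 --a--> 3
3 --a--> 6
6 --b--> 2

2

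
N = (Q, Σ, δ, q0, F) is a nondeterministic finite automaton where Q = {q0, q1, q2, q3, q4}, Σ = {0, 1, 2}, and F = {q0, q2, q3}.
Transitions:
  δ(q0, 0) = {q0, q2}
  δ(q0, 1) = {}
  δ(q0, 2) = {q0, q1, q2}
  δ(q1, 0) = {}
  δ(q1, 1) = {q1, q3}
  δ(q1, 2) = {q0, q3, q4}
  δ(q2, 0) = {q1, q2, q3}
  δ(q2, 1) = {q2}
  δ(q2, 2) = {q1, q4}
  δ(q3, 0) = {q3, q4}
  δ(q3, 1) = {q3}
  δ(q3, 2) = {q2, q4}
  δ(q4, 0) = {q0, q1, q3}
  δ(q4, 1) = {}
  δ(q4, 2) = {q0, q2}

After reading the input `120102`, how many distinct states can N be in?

0

Start: {q0}
read 1: {}
The reachable set is empty and stays empty for the remaining 5 symbols.
Final reachable set {} has 0 states.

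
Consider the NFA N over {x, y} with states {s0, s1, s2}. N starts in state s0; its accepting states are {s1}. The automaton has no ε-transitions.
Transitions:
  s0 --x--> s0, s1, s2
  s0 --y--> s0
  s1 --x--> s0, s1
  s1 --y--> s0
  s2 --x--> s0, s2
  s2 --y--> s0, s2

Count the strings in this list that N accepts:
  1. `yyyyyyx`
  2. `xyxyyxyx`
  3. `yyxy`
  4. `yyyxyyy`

2

`yyyyyyx`: accepted
`xyxyyxyx`: accepted
`yyxy`: rejected
`yyyxyyy`: rejected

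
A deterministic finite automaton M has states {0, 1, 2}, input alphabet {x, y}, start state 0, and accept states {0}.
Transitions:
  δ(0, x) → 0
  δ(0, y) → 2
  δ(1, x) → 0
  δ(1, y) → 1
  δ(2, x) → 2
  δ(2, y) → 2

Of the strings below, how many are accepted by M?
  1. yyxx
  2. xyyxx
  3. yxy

yyxx: rejected
xyyxx: rejected
yxy: rejected

0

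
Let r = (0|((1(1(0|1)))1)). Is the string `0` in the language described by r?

yes

The left alternative 0 matches 0.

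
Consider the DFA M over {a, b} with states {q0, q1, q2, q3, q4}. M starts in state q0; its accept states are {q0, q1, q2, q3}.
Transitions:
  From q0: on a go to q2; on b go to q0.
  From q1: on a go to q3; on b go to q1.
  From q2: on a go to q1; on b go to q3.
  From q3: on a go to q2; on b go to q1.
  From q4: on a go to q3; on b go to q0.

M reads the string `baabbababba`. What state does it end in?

q3

q0 --b--> q0
q0 --a--> q2
q2 --a--> q1
q1 --b--> q1
q1 --b--> q1
q1 --a--> q3
q3 --b--> q1
q1 --a--> q3
q3 --b--> q1
q1 --b--> q1
q1 --a--> q3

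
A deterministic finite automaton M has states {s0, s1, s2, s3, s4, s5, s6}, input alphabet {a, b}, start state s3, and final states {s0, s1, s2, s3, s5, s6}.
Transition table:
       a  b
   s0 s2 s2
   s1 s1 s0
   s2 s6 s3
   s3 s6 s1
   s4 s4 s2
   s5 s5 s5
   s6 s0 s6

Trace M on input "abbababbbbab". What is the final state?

s3 --a--> s6
s6 --b--> s6
s6 --b--> s6
s6 --a--> s0
s0 --b--> s2
s2 --a--> s6
s6 --b--> s6
s6 --b--> s6
s6 --b--> s6
s6 --b--> s6
s6 --a--> s0
s0 --b--> s2

s2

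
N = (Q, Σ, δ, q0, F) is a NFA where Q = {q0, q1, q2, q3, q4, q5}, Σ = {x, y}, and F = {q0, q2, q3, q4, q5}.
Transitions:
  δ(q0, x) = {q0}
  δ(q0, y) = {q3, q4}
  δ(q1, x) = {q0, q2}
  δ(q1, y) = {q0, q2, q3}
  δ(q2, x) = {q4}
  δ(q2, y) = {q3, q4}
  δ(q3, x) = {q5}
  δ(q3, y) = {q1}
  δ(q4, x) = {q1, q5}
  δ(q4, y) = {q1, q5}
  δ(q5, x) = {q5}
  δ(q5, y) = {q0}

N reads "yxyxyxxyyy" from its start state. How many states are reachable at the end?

Start: {q0}
read y: {q3, q4}
read x: {q1, q5}
read y: {q0, q2, q3}
read x: {q0, q4, q5}
read y: {q0, q1, q3, q4, q5}
read x: {q0, q1, q2, q5}
read x: {q0, q2, q4, q5}
read y: {q0, q1, q3, q4, q5}
read y: {q0, q1, q2, q3, q4, q5}
read y: {q0, q1, q2, q3, q4, q5}
Final reachable set {q0, q1, q2, q3, q4, q5} has 6 states.

6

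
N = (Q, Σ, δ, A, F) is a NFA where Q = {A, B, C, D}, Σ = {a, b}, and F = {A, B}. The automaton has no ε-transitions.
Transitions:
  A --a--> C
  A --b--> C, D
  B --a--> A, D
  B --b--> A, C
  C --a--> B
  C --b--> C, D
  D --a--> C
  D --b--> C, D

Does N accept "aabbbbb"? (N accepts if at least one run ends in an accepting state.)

Start: {A}
read a: {C}
read a: {B}
read b: {A, C}
read b: {C, D}
read b: {C, D}
read b: {C, D}
read b: {C, D}
Reachable ∩ accepting = {} — empty.

rejected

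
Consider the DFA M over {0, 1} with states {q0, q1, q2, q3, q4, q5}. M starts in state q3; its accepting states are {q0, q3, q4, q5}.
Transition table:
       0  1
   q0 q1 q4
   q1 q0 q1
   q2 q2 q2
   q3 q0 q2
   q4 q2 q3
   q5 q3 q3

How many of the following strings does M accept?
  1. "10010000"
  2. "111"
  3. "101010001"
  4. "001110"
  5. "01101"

2

"10010000": rejected
"111": rejected
"101010001": rejected
"001110": accepted
"01101": accepted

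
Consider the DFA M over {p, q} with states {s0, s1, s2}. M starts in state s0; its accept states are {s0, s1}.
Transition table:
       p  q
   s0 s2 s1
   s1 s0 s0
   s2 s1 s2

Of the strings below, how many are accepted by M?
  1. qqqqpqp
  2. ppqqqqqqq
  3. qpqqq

qqqqpqp: accepted
ppqqqqqqq: accepted
qpqqq: accepted

3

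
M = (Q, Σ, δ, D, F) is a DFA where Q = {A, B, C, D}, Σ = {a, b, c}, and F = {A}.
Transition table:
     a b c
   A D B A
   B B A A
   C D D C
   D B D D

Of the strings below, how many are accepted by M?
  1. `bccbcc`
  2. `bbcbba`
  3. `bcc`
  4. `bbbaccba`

`bccbcc`: rejected
`bbcbba`: rejected
`bcc`: rejected
`bbbaccba`: rejected

0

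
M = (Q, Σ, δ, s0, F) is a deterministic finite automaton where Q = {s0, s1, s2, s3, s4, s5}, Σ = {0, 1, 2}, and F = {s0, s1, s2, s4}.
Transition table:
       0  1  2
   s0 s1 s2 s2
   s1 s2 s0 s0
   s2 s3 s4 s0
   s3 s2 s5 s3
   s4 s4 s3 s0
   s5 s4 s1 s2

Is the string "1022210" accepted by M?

s0 --1--> s2
s2 --0--> s3
s3 --2--> s3
s3 --2--> s3
s3 --2--> s3
s3 --1--> s5
s5 --0--> s4
End in state s4, which is an accepting state.

accepted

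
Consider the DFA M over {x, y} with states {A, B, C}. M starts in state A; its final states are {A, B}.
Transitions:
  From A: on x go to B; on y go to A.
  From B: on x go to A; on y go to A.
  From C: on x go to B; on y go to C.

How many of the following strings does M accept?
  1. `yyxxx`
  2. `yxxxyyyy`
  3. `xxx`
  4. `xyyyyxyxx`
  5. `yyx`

5

`yyxxx`: accepted
`yxxxyyyy`: accepted
`xxx`: accepted
`xyyyyxyxx`: accepted
`yyx`: accepted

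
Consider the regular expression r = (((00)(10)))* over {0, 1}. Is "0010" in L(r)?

Split into 1 piece 0010; each matches ((00)(10)).

yes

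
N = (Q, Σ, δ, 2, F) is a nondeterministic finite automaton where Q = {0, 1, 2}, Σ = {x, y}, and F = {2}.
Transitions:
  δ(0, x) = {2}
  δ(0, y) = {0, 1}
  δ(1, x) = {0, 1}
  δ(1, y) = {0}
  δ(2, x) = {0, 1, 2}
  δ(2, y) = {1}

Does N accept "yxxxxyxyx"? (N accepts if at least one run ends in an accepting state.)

accepted

Start: {2}
read y: {1}
read x: {0, 1}
read x: {0, 1, 2}
read x: {0, 1, 2}
read x: {0, 1, 2}
read y: {0, 1}
read x: {0, 1, 2}
read y: {0, 1}
read x: {0, 1, 2}
Reachable ∩ accepting = {2} — nonempty.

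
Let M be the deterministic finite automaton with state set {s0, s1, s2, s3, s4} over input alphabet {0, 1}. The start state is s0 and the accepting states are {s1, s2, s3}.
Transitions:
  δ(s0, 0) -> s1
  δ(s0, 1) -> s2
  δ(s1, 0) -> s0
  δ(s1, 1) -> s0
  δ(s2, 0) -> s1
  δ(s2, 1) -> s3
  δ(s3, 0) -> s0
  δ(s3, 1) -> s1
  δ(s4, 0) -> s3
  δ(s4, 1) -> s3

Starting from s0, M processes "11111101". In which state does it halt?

s2

s0 --1--> s2
s2 --1--> s3
s3 --1--> s1
s1 --1--> s0
s0 --1--> s2
s2 --1--> s3
s3 --0--> s0
s0 --1--> s2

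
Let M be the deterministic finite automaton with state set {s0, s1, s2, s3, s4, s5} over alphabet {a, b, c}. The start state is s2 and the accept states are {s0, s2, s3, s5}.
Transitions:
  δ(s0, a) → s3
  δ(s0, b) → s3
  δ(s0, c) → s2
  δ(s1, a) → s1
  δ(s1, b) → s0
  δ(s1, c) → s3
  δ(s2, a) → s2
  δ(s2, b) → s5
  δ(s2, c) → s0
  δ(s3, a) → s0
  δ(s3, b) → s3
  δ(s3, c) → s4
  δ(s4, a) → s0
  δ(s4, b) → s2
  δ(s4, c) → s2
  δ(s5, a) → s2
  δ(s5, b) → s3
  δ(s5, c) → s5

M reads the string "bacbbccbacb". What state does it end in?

s2 --b--> s5
s5 --a--> s2
s2 --c--> s0
s0 --b--> s3
s3 --b--> s3
s3 --c--> s4
s4 --c--> s2
s2 --b--> s5
s5 --a--> s2
s2 --c--> s0
s0 --b--> s3

s3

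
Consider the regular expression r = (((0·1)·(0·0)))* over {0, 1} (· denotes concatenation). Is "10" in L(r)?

10 cannot be split into zero or more pieces each matching ((0·1)·(0·0)).

no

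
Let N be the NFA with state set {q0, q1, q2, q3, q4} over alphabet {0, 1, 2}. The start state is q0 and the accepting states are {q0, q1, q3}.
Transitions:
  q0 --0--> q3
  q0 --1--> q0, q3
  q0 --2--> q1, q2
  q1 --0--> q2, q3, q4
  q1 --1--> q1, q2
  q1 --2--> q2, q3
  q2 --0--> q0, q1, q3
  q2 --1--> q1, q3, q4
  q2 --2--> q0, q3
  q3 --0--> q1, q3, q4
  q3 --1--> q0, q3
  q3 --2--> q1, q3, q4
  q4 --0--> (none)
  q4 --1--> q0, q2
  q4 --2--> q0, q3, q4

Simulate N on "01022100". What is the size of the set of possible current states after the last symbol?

5

Start: {q0}
read 0: {q3}
read 1: {q0, q3}
read 0: {q1, q3, q4}
read 2: {q0, q1, q2, q3, q4}
read 2: {q0, q1, q2, q3, q4}
read 1: {q0, q1, q2, q3, q4}
read 0: {q0, q1, q2, q3, q4}
read 0: {q0, q1, q2, q3, q4}
Final reachable set {q0, q1, q2, q3, q4} has 5 states.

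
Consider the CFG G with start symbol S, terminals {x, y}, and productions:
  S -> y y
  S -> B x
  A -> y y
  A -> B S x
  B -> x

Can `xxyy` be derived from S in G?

no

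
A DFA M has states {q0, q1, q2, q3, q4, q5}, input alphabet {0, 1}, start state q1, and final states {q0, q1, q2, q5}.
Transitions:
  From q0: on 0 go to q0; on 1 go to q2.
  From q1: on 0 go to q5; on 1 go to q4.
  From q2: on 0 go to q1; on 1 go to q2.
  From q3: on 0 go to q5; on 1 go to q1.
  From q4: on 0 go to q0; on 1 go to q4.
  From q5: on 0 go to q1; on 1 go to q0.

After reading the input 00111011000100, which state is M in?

q0

q1 --0--> q5
q5 --0--> q1
q1 --1--> q4
q4 --1--> q4
q4 --1--> q4
q4 --0--> q0
q0 --1--> q2
q2 --1--> q2
q2 --0--> q1
q1 --0--> q5
q5 --0--> q1
q1 --1--> q4
q4 --0--> q0
q0 --0--> q0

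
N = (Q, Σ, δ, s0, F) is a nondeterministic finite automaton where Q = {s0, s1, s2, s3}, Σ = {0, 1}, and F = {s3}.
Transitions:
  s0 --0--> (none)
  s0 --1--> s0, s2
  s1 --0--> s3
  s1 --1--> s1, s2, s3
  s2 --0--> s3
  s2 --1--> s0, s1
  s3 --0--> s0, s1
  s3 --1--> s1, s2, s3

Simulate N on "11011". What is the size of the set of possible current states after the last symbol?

Start: {s0}
read 1: {s0, s2}
read 1: {s0, s1, s2}
read 0: {s3}
read 1: {s1, s2, s3}
read 1: {s0, s1, s2, s3}
Final reachable set {s0, s1, s2, s3} has 4 states.

4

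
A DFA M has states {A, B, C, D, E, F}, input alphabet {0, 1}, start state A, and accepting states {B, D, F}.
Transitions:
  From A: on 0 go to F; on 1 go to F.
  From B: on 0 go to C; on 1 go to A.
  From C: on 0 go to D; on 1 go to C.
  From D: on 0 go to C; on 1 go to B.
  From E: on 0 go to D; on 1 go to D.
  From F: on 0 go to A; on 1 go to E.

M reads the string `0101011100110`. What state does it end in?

D

A --0--> F
F --1--> E
E --0--> D
D --1--> B
B --0--> C
C --1--> C
C --1--> C
C --1--> C
C --0--> D
D --0--> C
C --1--> C
C --1--> C
C --0--> D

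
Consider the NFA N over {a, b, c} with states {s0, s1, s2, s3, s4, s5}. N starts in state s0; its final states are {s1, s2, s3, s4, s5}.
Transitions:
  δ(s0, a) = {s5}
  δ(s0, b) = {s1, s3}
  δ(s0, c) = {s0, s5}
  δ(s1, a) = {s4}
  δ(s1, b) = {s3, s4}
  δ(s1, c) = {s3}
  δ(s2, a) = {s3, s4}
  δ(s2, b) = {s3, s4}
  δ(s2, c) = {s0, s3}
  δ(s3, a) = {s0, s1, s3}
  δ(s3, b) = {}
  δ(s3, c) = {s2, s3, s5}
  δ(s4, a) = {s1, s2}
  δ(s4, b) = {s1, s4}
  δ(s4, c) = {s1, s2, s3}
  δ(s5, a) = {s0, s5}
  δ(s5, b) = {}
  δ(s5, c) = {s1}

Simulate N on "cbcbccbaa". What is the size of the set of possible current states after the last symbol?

Start: {s0}
read c: {s0, s5}
read b: {s1, s3}
read c: {s2, s3, s5}
read b: {s3, s4}
read c: {s1, s2, s3, s5}
read c: {s0, s1, s2, s3, s5}
read b: {s1, s3, s4}
read a: {s0, s1, s2, s3, s4}
read a: {s0, s1, s2, s3, s4, s5}
Final reachable set {s0, s1, s2, s3, s4, s5} has 6 states.

6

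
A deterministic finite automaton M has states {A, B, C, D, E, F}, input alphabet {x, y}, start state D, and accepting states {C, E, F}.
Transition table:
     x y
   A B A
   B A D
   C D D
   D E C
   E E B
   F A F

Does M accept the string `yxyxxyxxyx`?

accepted

D --y--> C
C --x--> D
D --y--> C
C --x--> D
D --x--> E
E --y--> B
B --x--> A
A --x--> B
B --y--> D
D --x--> E
End in state E, which is an accepting state.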